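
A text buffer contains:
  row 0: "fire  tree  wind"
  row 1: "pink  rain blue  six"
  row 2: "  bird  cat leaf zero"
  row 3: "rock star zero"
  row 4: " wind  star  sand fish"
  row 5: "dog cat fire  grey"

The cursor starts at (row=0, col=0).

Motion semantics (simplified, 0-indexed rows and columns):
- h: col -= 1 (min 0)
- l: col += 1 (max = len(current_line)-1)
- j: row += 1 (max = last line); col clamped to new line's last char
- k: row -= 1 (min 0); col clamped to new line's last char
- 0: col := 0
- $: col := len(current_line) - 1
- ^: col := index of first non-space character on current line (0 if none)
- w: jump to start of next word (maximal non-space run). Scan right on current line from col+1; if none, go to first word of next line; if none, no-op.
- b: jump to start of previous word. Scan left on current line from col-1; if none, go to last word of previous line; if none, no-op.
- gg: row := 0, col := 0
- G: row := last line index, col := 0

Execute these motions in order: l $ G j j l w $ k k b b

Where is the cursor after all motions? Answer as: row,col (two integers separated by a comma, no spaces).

After 1 (l): row=0 col=1 char='i'
After 2 ($): row=0 col=15 char='d'
After 3 (G): row=5 col=0 char='d'
After 4 (j): row=5 col=0 char='d'
After 5 (j): row=5 col=0 char='d'
After 6 (l): row=5 col=1 char='o'
After 7 (w): row=5 col=4 char='c'
After 8 ($): row=5 col=17 char='y'
After 9 (k): row=4 col=17 char='_'
After 10 (k): row=3 col=13 char='o'
After 11 (b): row=3 col=10 char='z'
After 12 (b): row=3 col=5 char='s'

Answer: 3,5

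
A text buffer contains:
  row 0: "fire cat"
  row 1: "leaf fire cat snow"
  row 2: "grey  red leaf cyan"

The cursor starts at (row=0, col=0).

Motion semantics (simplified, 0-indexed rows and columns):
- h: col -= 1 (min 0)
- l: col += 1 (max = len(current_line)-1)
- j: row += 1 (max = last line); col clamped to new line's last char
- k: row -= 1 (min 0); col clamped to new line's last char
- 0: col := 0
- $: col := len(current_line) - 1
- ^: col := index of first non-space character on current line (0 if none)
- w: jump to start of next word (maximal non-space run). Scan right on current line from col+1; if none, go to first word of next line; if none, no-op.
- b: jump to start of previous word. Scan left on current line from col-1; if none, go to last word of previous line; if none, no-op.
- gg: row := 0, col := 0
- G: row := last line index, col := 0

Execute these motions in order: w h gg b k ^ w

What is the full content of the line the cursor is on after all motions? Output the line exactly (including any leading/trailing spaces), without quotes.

After 1 (w): row=0 col=5 char='c'
After 2 (h): row=0 col=4 char='_'
After 3 (gg): row=0 col=0 char='f'
After 4 (b): row=0 col=0 char='f'
After 5 (k): row=0 col=0 char='f'
After 6 (^): row=0 col=0 char='f'
After 7 (w): row=0 col=5 char='c'

Answer: fire cat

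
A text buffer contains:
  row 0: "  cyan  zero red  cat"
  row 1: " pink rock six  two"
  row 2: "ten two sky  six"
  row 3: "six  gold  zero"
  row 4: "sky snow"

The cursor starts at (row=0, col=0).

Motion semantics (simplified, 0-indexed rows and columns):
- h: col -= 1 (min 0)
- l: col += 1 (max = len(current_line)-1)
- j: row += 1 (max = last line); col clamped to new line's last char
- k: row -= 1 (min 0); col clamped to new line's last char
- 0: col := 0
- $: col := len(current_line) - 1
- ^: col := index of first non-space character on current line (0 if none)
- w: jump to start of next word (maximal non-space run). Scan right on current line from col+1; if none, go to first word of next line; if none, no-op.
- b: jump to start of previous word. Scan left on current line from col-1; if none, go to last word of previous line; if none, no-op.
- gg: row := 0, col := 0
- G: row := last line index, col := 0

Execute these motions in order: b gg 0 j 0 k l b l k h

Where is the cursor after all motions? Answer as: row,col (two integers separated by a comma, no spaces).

After 1 (b): row=0 col=0 char='_'
After 2 (gg): row=0 col=0 char='_'
After 3 (0): row=0 col=0 char='_'
After 4 (j): row=1 col=0 char='_'
After 5 (0): row=1 col=0 char='_'
After 6 (k): row=0 col=0 char='_'
After 7 (l): row=0 col=1 char='_'
After 8 (b): row=0 col=1 char='_'
After 9 (l): row=0 col=2 char='c'
After 10 (k): row=0 col=2 char='c'
After 11 (h): row=0 col=1 char='_'

Answer: 0,1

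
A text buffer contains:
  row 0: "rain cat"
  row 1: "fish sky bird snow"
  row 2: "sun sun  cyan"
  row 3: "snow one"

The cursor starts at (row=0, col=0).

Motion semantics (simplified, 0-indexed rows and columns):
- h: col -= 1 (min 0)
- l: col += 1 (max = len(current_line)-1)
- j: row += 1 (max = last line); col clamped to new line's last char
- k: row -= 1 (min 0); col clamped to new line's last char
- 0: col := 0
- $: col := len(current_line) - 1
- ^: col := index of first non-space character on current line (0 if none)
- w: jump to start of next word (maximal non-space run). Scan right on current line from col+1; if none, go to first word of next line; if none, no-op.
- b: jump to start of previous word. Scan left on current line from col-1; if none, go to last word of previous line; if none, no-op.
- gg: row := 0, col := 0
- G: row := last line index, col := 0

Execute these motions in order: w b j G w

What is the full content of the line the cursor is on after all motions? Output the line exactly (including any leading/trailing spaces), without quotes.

After 1 (w): row=0 col=5 char='c'
After 2 (b): row=0 col=0 char='r'
After 3 (j): row=1 col=0 char='f'
After 4 (G): row=3 col=0 char='s'
After 5 (w): row=3 col=5 char='o'

Answer: snow one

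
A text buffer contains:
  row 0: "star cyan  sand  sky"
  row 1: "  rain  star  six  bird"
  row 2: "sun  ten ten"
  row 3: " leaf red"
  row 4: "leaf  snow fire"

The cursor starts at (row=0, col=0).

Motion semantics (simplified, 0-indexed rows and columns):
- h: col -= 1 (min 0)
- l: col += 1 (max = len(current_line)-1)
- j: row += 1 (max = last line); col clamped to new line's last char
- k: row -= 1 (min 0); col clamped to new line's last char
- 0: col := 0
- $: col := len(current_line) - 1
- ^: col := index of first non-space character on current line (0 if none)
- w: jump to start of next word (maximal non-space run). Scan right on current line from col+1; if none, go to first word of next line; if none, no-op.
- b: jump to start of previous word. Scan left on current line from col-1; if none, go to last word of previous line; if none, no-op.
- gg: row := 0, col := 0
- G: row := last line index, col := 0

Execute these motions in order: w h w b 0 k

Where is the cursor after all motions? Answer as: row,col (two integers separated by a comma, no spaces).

After 1 (w): row=0 col=5 char='c'
After 2 (h): row=0 col=4 char='_'
After 3 (w): row=0 col=5 char='c'
After 4 (b): row=0 col=0 char='s'
After 5 (0): row=0 col=0 char='s'
After 6 (k): row=0 col=0 char='s'

Answer: 0,0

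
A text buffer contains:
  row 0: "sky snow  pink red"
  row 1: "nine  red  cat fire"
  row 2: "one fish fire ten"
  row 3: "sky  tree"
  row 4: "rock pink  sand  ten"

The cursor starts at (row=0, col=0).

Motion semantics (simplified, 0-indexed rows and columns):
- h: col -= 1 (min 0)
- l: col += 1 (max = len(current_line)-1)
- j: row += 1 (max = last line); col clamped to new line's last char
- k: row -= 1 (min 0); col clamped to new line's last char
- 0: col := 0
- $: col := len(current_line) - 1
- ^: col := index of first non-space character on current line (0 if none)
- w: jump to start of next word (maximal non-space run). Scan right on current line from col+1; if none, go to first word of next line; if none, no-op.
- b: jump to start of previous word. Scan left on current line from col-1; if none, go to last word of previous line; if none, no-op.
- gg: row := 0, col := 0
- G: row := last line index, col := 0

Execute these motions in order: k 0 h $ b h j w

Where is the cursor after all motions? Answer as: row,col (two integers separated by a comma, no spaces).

After 1 (k): row=0 col=0 char='s'
After 2 (0): row=0 col=0 char='s'
After 3 (h): row=0 col=0 char='s'
After 4 ($): row=0 col=17 char='d'
After 5 (b): row=0 col=15 char='r'
After 6 (h): row=0 col=14 char='_'
After 7 (j): row=1 col=14 char='_'
After 8 (w): row=1 col=15 char='f'

Answer: 1,15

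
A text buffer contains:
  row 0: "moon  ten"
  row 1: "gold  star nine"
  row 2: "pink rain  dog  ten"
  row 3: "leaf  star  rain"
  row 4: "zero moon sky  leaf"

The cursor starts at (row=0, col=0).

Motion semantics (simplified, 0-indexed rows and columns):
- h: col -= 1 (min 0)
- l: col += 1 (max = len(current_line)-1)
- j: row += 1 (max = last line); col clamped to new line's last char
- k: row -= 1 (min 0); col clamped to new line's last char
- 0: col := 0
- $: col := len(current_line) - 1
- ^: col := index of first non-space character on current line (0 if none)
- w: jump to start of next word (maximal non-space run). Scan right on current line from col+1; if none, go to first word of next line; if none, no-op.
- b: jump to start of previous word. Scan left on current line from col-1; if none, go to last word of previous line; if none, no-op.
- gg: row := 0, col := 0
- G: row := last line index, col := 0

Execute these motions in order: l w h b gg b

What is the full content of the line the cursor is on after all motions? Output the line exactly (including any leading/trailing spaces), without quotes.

Answer: moon  ten

Derivation:
After 1 (l): row=0 col=1 char='o'
After 2 (w): row=0 col=6 char='t'
After 3 (h): row=0 col=5 char='_'
After 4 (b): row=0 col=0 char='m'
After 5 (gg): row=0 col=0 char='m'
After 6 (b): row=0 col=0 char='m'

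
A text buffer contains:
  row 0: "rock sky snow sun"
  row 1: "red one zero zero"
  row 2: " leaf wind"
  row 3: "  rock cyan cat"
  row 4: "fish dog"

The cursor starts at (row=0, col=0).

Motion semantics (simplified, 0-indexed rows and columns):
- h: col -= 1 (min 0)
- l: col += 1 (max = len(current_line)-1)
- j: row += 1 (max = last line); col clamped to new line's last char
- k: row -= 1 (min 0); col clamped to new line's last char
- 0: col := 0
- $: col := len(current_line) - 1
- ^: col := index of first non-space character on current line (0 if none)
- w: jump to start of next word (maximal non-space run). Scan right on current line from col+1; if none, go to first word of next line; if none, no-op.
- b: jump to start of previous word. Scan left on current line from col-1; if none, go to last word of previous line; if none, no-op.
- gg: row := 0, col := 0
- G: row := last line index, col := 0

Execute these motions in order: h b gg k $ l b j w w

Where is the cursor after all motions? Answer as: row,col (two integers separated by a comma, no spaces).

Answer: 2,6

Derivation:
After 1 (h): row=0 col=0 char='r'
After 2 (b): row=0 col=0 char='r'
After 3 (gg): row=0 col=0 char='r'
After 4 (k): row=0 col=0 char='r'
After 5 ($): row=0 col=16 char='n'
After 6 (l): row=0 col=16 char='n'
After 7 (b): row=0 col=14 char='s'
After 8 (j): row=1 col=14 char='e'
After 9 (w): row=2 col=1 char='l'
After 10 (w): row=2 col=6 char='w'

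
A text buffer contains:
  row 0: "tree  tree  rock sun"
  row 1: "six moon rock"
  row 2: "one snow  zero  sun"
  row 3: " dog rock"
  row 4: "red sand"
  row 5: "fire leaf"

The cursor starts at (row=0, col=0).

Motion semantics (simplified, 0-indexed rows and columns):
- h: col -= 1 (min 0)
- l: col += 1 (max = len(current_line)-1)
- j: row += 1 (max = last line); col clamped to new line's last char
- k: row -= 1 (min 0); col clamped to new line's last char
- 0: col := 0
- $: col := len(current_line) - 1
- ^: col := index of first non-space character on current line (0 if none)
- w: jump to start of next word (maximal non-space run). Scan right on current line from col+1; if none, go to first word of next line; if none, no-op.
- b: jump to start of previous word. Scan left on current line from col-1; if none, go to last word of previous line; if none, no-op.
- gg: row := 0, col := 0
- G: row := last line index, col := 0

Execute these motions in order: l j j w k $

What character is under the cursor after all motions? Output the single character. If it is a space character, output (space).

After 1 (l): row=0 col=1 char='r'
After 2 (j): row=1 col=1 char='i'
After 3 (j): row=2 col=1 char='n'
After 4 (w): row=2 col=4 char='s'
After 5 (k): row=1 col=4 char='m'
After 6 ($): row=1 col=12 char='k'

Answer: k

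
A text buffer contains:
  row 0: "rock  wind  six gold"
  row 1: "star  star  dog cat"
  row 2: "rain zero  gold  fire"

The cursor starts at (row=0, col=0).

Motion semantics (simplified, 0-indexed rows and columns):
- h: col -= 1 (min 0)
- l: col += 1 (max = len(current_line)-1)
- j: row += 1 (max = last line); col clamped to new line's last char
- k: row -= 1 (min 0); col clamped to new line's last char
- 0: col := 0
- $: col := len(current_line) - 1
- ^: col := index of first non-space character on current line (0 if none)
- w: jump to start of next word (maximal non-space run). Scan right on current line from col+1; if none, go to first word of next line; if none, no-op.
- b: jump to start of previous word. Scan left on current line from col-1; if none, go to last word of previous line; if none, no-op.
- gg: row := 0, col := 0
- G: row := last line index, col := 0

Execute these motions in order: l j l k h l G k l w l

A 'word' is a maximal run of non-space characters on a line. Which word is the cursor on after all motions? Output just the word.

Answer: star

Derivation:
After 1 (l): row=0 col=1 char='o'
After 2 (j): row=1 col=1 char='t'
After 3 (l): row=1 col=2 char='a'
After 4 (k): row=0 col=2 char='c'
After 5 (h): row=0 col=1 char='o'
After 6 (l): row=0 col=2 char='c'
After 7 (G): row=2 col=0 char='r'
After 8 (k): row=1 col=0 char='s'
After 9 (l): row=1 col=1 char='t'
After 10 (w): row=1 col=6 char='s'
After 11 (l): row=1 col=7 char='t'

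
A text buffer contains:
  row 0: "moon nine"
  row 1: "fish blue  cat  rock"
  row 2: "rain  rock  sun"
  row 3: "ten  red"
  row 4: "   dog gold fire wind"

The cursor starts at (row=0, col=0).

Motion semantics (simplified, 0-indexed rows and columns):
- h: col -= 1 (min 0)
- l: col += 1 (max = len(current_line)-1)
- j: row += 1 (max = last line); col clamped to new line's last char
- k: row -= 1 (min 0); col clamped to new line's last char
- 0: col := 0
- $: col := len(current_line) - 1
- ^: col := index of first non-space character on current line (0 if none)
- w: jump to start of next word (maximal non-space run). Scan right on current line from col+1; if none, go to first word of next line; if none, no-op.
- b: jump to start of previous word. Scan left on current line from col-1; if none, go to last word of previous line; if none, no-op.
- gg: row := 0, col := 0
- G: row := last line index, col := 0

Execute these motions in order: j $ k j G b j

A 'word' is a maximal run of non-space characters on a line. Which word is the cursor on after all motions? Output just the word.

Answer: dog

Derivation:
After 1 (j): row=1 col=0 char='f'
After 2 ($): row=1 col=19 char='k'
After 3 (k): row=0 col=8 char='e'
After 4 (j): row=1 col=8 char='e'
After 5 (G): row=4 col=0 char='_'
After 6 (b): row=3 col=5 char='r'
After 7 (j): row=4 col=5 char='g'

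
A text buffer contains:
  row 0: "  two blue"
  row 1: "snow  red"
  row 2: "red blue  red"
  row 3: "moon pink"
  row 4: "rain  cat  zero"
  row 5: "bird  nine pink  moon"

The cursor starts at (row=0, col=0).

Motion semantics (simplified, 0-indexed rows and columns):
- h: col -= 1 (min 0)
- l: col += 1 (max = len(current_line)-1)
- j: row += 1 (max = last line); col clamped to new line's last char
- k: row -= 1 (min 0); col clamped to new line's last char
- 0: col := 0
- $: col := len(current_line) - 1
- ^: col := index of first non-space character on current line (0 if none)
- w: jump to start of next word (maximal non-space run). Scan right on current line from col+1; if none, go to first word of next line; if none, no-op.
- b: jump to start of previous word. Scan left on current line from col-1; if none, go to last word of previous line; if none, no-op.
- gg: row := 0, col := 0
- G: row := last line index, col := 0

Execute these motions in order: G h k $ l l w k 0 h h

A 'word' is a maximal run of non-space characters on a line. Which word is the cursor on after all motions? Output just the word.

After 1 (G): row=5 col=0 char='b'
After 2 (h): row=5 col=0 char='b'
After 3 (k): row=4 col=0 char='r'
After 4 ($): row=4 col=14 char='o'
After 5 (l): row=4 col=14 char='o'
After 6 (l): row=4 col=14 char='o'
After 7 (w): row=5 col=0 char='b'
After 8 (k): row=4 col=0 char='r'
After 9 (0): row=4 col=0 char='r'
After 10 (h): row=4 col=0 char='r'
After 11 (h): row=4 col=0 char='r'

Answer: rain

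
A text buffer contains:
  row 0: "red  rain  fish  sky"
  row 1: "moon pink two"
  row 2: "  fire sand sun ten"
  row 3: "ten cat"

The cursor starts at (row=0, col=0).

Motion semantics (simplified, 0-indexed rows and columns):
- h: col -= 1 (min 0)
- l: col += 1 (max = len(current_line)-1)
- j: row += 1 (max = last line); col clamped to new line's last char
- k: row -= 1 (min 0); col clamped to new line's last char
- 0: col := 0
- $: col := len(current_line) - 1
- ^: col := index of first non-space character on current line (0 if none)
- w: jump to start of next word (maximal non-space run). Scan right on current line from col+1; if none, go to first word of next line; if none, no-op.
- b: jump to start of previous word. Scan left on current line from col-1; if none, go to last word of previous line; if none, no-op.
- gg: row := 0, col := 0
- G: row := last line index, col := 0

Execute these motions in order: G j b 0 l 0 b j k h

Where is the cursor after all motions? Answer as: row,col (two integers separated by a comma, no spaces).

After 1 (G): row=3 col=0 char='t'
After 2 (j): row=3 col=0 char='t'
After 3 (b): row=2 col=16 char='t'
After 4 (0): row=2 col=0 char='_'
After 5 (l): row=2 col=1 char='_'
After 6 (0): row=2 col=0 char='_'
After 7 (b): row=1 col=10 char='t'
After 8 (j): row=2 col=10 char='d'
After 9 (k): row=1 col=10 char='t'
After 10 (h): row=1 col=9 char='_'

Answer: 1,9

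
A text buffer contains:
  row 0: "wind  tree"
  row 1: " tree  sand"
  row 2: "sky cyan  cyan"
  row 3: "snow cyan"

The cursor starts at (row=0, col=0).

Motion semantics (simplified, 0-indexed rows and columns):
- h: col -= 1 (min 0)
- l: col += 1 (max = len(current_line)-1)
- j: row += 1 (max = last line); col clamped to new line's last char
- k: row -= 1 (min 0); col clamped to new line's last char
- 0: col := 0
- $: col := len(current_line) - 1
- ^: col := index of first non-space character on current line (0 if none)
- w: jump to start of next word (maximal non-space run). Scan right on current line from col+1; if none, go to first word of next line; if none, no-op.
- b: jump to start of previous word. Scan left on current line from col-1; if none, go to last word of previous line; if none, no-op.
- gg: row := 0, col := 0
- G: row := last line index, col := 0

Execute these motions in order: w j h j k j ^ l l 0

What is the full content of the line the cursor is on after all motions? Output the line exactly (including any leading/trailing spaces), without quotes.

Answer: sky cyan  cyan

Derivation:
After 1 (w): row=0 col=6 char='t'
After 2 (j): row=1 col=6 char='_'
After 3 (h): row=1 col=5 char='_'
After 4 (j): row=2 col=5 char='y'
After 5 (k): row=1 col=5 char='_'
After 6 (j): row=2 col=5 char='y'
After 7 (^): row=2 col=0 char='s'
After 8 (l): row=2 col=1 char='k'
After 9 (l): row=2 col=2 char='y'
After 10 (0): row=2 col=0 char='s'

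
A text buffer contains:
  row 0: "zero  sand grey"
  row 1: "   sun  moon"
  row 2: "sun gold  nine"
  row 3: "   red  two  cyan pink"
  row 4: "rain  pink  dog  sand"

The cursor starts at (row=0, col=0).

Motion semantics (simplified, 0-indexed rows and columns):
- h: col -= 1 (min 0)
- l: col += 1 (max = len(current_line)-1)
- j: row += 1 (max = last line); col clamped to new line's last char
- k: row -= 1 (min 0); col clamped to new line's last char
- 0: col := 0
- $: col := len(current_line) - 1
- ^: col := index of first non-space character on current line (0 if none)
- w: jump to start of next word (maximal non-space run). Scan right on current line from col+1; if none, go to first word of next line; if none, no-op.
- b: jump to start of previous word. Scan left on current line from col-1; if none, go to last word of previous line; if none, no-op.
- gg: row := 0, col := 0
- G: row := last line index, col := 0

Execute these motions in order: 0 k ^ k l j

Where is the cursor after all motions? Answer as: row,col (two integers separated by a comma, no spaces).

Answer: 1,1

Derivation:
After 1 (0): row=0 col=0 char='z'
After 2 (k): row=0 col=0 char='z'
After 3 (^): row=0 col=0 char='z'
After 4 (k): row=0 col=0 char='z'
After 5 (l): row=0 col=1 char='e'
After 6 (j): row=1 col=1 char='_'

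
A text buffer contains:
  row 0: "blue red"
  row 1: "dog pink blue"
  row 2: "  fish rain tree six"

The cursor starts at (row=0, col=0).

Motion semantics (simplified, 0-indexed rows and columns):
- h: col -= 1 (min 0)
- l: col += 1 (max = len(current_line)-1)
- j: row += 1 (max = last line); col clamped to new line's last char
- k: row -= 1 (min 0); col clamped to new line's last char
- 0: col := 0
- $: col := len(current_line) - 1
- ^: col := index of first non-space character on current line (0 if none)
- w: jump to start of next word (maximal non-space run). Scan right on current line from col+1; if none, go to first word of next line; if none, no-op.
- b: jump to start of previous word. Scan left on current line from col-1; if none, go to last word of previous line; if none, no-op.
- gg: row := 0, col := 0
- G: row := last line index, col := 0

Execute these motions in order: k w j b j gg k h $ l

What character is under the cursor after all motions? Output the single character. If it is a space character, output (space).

Answer: d

Derivation:
After 1 (k): row=0 col=0 char='b'
After 2 (w): row=0 col=5 char='r'
After 3 (j): row=1 col=5 char='i'
After 4 (b): row=1 col=4 char='p'
After 5 (j): row=2 col=4 char='s'
After 6 (gg): row=0 col=0 char='b'
After 7 (k): row=0 col=0 char='b'
After 8 (h): row=0 col=0 char='b'
After 9 ($): row=0 col=7 char='d'
After 10 (l): row=0 col=7 char='d'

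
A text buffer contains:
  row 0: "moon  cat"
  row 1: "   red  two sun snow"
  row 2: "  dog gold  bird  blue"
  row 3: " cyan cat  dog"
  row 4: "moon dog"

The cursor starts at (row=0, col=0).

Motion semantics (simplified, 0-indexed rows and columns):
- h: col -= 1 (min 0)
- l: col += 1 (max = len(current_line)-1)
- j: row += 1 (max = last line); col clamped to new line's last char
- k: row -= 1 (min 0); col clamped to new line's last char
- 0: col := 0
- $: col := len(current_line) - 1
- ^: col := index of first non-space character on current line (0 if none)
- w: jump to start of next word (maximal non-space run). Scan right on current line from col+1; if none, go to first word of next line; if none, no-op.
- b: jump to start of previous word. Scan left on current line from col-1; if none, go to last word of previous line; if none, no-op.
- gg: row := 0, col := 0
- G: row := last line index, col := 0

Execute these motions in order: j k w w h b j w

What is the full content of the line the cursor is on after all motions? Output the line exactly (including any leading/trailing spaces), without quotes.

Answer:    red  two sun snow

Derivation:
After 1 (j): row=1 col=0 char='_'
After 2 (k): row=0 col=0 char='m'
After 3 (w): row=0 col=6 char='c'
After 4 (w): row=1 col=3 char='r'
After 5 (h): row=1 col=2 char='_'
After 6 (b): row=0 col=6 char='c'
After 7 (j): row=1 col=6 char='_'
After 8 (w): row=1 col=8 char='t'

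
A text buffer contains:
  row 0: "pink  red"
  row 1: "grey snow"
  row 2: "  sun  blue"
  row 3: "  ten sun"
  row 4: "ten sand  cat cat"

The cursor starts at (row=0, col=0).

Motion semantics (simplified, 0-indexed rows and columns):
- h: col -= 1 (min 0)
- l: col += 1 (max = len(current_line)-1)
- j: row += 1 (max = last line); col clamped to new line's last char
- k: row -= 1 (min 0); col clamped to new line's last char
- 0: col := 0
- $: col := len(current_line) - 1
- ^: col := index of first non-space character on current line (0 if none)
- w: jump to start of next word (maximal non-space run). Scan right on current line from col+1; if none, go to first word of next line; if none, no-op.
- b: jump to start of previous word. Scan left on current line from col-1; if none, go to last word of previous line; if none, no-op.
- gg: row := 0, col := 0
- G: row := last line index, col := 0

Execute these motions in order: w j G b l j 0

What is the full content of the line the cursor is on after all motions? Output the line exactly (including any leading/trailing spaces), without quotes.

Answer: ten sand  cat cat

Derivation:
After 1 (w): row=0 col=6 char='r'
After 2 (j): row=1 col=6 char='n'
After 3 (G): row=4 col=0 char='t'
After 4 (b): row=3 col=6 char='s'
After 5 (l): row=3 col=7 char='u'
After 6 (j): row=4 col=7 char='d'
After 7 (0): row=4 col=0 char='t'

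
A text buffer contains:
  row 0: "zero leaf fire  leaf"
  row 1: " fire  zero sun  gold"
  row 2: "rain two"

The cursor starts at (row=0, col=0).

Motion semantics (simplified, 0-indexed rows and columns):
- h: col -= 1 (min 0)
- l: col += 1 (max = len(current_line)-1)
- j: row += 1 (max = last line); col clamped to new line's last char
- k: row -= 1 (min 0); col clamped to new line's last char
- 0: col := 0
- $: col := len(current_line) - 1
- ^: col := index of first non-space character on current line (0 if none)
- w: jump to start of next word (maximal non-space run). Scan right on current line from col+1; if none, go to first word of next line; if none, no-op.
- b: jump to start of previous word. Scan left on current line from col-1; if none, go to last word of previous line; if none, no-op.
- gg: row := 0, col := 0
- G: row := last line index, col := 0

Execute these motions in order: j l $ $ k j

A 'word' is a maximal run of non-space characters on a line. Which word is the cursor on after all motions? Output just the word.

Answer: gold

Derivation:
After 1 (j): row=1 col=0 char='_'
After 2 (l): row=1 col=1 char='f'
After 3 ($): row=1 col=20 char='d'
After 4 ($): row=1 col=20 char='d'
After 5 (k): row=0 col=19 char='f'
After 6 (j): row=1 col=19 char='l'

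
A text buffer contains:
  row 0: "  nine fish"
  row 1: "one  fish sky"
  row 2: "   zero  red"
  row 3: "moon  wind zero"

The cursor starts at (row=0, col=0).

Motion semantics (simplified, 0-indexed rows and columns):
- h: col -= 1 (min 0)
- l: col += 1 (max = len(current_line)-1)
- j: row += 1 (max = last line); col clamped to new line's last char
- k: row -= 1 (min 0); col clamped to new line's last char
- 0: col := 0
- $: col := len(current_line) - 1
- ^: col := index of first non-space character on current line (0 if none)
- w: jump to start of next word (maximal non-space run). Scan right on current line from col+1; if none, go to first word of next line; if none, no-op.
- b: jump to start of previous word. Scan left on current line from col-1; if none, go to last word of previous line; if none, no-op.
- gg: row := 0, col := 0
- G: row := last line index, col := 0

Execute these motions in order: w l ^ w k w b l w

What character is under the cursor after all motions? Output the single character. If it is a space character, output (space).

After 1 (w): row=0 col=2 char='n'
After 2 (l): row=0 col=3 char='i'
After 3 (^): row=0 col=2 char='n'
After 4 (w): row=0 col=7 char='f'
After 5 (k): row=0 col=7 char='f'
After 6 (w): row=1 col=0 char='o'
After 7 (b): row=0 col=7 char='f'
After 8 (l): row=0 col=8 char='i'
After 9 (w): row=1 col=0 char='o'

Answer: o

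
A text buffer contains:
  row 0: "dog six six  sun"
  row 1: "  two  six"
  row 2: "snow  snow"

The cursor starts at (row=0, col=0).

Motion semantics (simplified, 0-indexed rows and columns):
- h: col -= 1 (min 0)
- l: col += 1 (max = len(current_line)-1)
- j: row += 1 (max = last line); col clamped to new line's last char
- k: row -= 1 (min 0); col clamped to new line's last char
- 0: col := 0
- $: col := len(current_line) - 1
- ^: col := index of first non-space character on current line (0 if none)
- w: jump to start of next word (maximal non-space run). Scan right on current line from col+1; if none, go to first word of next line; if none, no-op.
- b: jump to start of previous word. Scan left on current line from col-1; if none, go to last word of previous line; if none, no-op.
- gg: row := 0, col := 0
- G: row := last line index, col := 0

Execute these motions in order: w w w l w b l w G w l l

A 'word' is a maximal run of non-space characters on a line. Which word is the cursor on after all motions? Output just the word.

After 1 (w): row=0 col=4 char='s'
After 2 (w): row=0 col=8 char='s'
After 3 (w): row=0 col=13 char='s'
After 4 (l): row=0 col=14 char='u'
After 5 (w): row=1 col=2 char='t'
After 6 (b): row=0 col=13 char='s'
After 7 (l): row=0 col=14 char='u'
After 8 (w): row=1 col=2 char='t'
After 9 (G): row=2 col=0 char='s'
After 10 (w): row=2 col=6 char='s'
After 11 (l): row=2 col=7 char='n'
After 12 (l): row=2 col=8 char='o'

Answer: snow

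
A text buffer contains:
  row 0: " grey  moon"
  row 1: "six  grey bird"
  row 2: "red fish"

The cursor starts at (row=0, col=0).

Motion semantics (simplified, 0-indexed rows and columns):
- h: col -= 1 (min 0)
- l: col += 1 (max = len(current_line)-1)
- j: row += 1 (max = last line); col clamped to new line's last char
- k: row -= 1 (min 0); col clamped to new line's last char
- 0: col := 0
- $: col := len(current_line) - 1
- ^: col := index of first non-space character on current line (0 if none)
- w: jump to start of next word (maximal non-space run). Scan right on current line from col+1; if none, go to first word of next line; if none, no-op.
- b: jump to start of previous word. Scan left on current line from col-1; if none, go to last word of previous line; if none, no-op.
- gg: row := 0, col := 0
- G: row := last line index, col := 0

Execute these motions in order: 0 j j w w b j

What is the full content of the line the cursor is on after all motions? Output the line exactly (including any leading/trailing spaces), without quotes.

Answer: red fish

Derivation:
After 1 (0): row=0 col=0 char='_'
After 2 (j): row=1 col=0 char='s'
After 3 (j): row=2 col=0 char='r'
After 4 (w): row=2 col=4 char='f'
After 5 (w): row=2 col=4 char='f'
After 6 (b): row=2 col=0 char='r'
After 7 (j): row=2 col=0 char='r'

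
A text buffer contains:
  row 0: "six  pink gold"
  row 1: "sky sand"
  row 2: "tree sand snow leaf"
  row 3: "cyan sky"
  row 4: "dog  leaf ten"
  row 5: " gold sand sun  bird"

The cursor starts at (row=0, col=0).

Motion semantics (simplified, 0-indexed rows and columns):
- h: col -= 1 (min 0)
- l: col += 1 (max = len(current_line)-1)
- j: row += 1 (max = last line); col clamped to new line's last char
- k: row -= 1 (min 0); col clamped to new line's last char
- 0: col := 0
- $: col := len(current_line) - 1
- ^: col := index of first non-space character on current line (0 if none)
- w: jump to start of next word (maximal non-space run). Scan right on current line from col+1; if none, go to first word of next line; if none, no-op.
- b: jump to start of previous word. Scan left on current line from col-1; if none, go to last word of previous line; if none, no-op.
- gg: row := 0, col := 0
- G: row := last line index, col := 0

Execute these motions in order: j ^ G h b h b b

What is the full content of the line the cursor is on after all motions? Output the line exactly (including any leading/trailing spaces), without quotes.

Answer: dog  leaf ten

Derivation:
After 1 (j): row=1 col=0 char='s'
After 2 (^): row=1 col=0 char='s'
After 3 (G): row=5 col=0 char='_'
After 4 (h): row=5 col=0 char='_'
After 5 (b): row=4 col=10 char='t'
After 6 (h): row=4 col=9 char='_'
After 7 (b): row=4 col=5 char='l'
After 8 (b): row=4 col=0 char='d'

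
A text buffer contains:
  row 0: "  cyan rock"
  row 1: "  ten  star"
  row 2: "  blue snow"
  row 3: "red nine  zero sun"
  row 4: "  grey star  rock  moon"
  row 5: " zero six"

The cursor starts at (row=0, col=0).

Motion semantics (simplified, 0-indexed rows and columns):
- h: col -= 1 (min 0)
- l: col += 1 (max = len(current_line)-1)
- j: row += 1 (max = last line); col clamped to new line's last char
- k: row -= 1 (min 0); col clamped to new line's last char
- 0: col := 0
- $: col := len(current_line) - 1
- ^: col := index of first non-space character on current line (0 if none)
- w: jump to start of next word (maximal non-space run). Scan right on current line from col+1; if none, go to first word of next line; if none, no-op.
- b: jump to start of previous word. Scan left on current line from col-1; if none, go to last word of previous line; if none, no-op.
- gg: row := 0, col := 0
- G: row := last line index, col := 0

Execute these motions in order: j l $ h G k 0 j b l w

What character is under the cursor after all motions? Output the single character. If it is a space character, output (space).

After 1 (j): row=1 col=0 char='_'
After 2 (l): row=1 col=1 char='_'
After 3 ($): row=1 col=10 char='r'
After 4 (h): row=1 col=9 char='a'
After 5 (G): row=5 col=0 char='_'
After 6 (k): row=4 col=0 char='_'
After 7 (0): row=4 col=0 char='_'
After 8 (j): row=5 col=0 char='_'
After 9 (b): row=4 col=19 char='m'
After 10 (l): row=4 col=20 char='o'
After 11 (w): row=5 col=1 char='z'

Answer: z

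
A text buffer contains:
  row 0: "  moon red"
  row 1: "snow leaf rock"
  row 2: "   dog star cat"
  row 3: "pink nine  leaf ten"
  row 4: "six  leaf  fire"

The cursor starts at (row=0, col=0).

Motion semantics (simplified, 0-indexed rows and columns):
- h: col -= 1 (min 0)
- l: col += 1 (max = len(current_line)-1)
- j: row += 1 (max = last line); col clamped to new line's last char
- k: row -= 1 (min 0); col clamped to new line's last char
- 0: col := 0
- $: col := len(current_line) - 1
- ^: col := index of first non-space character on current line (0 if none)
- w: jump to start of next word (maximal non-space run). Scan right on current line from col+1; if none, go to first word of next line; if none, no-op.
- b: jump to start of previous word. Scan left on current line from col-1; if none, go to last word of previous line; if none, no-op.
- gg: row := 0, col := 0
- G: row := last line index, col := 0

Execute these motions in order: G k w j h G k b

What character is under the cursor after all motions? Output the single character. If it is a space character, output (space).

Answer: c

Derivation:
After 1 (G): row=4 col=0 char='s'
After 2 (k): row=3 col=0 char='p'
After 3 (w): row=3 col=5 char='n'
After 4 (j): row=4 col=5 char='l'
After 5 (h): row=4 col=4 char='_'
After 6 (G): row=4 col=0 char='s'
After 7 (k): row=3 col=0 char='p'
After 8 (b): row=2 col=12 char='c'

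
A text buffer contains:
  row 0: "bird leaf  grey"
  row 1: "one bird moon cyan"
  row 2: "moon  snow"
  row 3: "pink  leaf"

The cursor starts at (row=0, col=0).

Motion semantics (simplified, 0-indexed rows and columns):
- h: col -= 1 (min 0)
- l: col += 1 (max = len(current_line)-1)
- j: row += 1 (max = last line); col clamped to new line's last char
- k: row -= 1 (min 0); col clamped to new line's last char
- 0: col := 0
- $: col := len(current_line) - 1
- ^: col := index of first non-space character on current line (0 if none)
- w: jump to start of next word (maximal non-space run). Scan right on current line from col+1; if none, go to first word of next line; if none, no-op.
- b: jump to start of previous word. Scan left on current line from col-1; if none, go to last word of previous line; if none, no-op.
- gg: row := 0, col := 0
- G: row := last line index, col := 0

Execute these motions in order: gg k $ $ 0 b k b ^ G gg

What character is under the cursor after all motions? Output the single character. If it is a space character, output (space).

After 1 (gg): row=0 col=0 char='b'
After 2 (k): row=0 col=0 char='b'
After 3 ($): row=0 col=14 char='y'
After 4 ($): row=0 col=14 char='y'
After 5 (0): row=0 col=0 char='b'
After 6 (b): row=0 col=0 char='b'
After 7 (k): row=0 col=0 char='b'
After 8 (b): row=0 col=0 char='b'
After 9 (^): row=0 col=0 char='b'
After 10 (G): row=3 col=0 char='p'
After 11 (gg): row=0 col=0 char='b'

Answer: b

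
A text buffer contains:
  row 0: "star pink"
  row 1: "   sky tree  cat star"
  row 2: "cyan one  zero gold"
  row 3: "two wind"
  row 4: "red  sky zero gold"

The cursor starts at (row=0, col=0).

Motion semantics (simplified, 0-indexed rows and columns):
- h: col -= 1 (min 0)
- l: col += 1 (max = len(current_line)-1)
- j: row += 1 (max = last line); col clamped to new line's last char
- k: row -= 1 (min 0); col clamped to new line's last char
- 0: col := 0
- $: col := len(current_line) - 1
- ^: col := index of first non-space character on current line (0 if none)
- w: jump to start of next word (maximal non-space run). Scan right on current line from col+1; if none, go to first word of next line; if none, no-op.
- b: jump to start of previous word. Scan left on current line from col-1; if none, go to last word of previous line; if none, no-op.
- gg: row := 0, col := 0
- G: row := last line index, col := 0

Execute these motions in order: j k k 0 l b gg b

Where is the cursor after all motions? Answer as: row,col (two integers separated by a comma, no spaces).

Answer: 0,0

Derivation:
After 1 (j): row=1 col=0 char='_'
After 2 (k): row=0 col=0 char='s'
After 3 (k): row=0 col=0 char='s'
After 4 (0): row=0 col=0 char='s'
After 5 (l): row=0 col=1 char='t'
After 6 (b): row=0 col=0 char='s'
After 7 (gg): row=0 col=0 char='s'
After 8 (b): row=0 col=0 char='s'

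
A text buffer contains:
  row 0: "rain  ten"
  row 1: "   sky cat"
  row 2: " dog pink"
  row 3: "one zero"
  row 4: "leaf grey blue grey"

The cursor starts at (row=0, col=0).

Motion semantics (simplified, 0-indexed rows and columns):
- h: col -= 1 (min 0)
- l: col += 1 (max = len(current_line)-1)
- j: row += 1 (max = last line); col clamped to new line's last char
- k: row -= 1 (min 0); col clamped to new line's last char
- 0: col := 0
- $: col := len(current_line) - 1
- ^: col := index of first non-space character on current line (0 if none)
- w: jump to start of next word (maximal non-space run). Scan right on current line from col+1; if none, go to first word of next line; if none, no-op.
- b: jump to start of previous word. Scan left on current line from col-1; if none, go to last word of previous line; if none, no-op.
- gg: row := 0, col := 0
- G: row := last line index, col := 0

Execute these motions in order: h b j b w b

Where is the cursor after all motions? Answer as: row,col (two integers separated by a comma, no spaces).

Answer: 0,6

Derivation:
After 1 (h): row=0 col=0 char='r'
After 2 (b): row=0 col=0 char='r'
After 3 (j): row=1 col=0 char='_'
After 4 (b): row=0 col=6 char='t'
After 5 (w): row=1 col=3 char='s'
After 6 (b): row=0 col=6 char='t'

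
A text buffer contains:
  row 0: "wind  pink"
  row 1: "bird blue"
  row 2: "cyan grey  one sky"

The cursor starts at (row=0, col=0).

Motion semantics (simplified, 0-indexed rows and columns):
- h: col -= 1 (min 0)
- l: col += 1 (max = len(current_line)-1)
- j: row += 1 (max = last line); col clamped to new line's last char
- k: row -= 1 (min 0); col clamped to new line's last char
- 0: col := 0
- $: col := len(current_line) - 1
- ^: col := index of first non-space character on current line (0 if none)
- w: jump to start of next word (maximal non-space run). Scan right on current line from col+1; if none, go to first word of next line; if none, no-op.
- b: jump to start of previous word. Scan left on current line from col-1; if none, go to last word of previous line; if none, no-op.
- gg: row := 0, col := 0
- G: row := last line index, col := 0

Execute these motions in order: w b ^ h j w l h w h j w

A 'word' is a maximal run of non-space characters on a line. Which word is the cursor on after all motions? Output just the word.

After 1 (w): row=0 col=6 char='p'
After 2 (b): row=0 col=0 char='w'
After 3 (^): row=0 col=0 char='w'
After 4 (h): row=0 col=0 char='w'
After 5 (j): row=1 col=0 char='b'
After 6 (w): row=1 col=5 char='b'
After 7 (l): row=1 col=6 char='l'
After 8 (h): row=1 col=5 char='b'
After 9 (w): row=2 col=0 char='c'
After 10 (h): row=2 col=0 char='c'
After 11 (j): row=2 col=0 char='c'
After 12 (w): row=2 col=5 char='g'

Answer: grey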